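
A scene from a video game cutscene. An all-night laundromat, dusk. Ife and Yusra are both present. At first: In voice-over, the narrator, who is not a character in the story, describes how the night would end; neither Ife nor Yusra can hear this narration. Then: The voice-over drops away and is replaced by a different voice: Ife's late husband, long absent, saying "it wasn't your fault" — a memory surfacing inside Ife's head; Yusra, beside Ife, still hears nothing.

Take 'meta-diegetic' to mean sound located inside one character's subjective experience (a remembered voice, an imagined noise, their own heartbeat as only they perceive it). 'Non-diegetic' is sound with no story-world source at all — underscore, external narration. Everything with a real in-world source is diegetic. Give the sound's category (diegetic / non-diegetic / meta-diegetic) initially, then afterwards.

Initially: the external narrator addresses only the audience — outside the story world → non-diegetic.
Afterwards: the replacement voice is a memory inside Ife's mind specifically → meta-diegetic.

non-diegetic, meta-diegetic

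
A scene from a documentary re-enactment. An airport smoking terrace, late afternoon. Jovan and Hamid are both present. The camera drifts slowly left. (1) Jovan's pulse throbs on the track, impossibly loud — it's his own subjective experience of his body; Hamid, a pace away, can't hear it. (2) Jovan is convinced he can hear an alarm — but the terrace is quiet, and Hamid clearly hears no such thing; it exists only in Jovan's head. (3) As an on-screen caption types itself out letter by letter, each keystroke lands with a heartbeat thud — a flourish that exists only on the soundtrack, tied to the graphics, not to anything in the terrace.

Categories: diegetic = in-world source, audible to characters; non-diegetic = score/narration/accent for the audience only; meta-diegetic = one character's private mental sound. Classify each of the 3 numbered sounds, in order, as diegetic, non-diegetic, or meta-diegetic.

(1) it's Jovan's internal bodily sensation rendered as sound; only Jovan 'hears' it → meta-diegetic.
Sound (2): Jovan alone 'hears' it — an imagined sound, not present in the space, so meta-diegetic.
(3) is non-diegetic: the caption isn't part of the story world, so neither is the sound tied to it.

meta-diegetic, meta-diegetic, non-diegetic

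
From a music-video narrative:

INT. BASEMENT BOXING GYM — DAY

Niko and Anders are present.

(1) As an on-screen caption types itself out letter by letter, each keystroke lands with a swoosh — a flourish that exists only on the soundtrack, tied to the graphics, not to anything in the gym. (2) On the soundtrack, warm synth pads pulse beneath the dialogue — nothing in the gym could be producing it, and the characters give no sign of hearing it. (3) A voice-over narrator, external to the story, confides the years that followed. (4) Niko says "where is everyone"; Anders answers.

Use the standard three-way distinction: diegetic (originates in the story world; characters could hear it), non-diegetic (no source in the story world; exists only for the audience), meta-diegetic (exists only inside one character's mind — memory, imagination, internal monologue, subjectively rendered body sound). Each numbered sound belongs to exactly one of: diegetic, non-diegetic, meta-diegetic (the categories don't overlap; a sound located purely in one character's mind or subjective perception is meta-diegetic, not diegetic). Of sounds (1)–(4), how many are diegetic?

1

(1) is non-diegetic: sound married to a title/caption — outside the diegesis by definition.
(2) is non-diegetic: score with no on-screen or off-screen source; it exists for the audience alone.
(3) the narrator exists outside the story world, addressing only the audience → non-diegetic.
(4) is diegetic: on-screen dialogue — Niko speaks and Anders is there to hear.
Diegetic: (4) — that's 1.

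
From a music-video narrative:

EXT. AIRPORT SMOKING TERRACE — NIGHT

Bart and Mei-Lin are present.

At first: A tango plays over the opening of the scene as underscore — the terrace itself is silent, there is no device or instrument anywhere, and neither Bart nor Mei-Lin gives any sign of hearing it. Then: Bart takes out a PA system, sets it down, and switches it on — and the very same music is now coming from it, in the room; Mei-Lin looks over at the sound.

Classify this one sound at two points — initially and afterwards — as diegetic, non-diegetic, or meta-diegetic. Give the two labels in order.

non-diegetic, diegetic

Initially: no in-world source exists and no character can hear it — underscore → non-diegetic.
Afterwards: a PA system is now a real source in the story world and the characters hear it → diegetic.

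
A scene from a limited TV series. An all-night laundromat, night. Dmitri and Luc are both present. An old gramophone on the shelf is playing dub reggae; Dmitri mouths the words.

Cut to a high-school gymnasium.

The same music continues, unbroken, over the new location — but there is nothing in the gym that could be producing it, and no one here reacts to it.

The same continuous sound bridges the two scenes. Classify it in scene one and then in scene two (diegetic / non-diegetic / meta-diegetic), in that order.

diegetic, non-diegetic

Scene one: an old gramophone is an on-screen source and Dmitri reacts to it → diegetic.
Scene two: there is no source in the gym and no one hears it — it's now underscore → non-diegetic.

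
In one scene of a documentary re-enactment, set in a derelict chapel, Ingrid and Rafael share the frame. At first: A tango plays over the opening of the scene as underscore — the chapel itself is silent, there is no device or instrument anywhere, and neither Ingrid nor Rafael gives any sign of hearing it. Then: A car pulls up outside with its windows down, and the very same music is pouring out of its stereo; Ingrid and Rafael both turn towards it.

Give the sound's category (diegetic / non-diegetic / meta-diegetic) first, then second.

First: no in-world source exists and no character can hear it — underscore → non-diegetic.
Second: the car stereo is now a real source in the story world and the characters hear it → diegetic.

non-diegetic, diegetic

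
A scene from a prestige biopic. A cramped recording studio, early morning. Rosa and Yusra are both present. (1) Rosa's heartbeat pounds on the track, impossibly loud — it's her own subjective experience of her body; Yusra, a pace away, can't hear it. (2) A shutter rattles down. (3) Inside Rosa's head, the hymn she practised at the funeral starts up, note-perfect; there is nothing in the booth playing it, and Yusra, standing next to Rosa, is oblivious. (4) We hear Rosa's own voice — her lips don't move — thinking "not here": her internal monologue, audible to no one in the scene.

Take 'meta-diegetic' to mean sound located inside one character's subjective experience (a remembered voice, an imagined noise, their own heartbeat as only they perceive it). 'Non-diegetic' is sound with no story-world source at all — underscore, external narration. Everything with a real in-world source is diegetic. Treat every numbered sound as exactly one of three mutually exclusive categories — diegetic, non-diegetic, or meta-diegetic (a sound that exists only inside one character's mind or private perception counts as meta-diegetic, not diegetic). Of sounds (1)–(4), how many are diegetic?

Sound (1): it's Rosa's internal bodily sensation rendered as sound; only Rosa 'hears' it, so meta-diegetic.
(2) a shutter is a real object/event in the scene's world → diegetic.
Sound (3): it lives in Rosa's subjectivity, not in the booth, so meta-diegetic.
(4) is meta-diegetic: Rosa's thought-voice: a private mental sound no other character can hear.
Diegetic: (2) — that's 1.

1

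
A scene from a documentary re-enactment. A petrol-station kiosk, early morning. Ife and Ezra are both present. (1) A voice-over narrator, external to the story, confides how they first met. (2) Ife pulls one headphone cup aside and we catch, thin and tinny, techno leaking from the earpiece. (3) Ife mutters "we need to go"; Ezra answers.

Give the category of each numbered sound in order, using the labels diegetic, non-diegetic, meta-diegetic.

(1) the narrator exists outside the story world, addressing only the audience → non-diegetic.
Sound (2): the earpiece is a real device on Ife's head — source music, so diegetic.
Sound (3): spoken by a character present in the story world, so diegetic.

non-diegetic, diegetic, diegetic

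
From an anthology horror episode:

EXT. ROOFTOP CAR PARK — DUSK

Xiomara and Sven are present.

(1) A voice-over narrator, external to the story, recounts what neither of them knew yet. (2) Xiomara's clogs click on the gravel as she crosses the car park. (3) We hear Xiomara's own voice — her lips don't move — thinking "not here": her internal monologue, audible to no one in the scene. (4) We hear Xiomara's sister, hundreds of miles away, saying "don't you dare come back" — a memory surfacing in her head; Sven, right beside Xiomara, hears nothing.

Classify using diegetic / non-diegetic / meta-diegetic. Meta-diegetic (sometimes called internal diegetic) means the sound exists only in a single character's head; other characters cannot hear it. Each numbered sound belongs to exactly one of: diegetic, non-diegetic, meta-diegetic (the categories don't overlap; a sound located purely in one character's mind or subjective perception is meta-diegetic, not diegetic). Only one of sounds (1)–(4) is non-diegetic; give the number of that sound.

1

(1) is non-diegetic: external voice-over — not a character, not heard by anyone in the scene.
(2) Xiomara's footsteps are produced in the story world → diegetic.
(3) internal monologue — inside Xiomara's mind, not spoken into the scene → meta-diegetic.
Sound (4): a remembered line, private to Xiomara — not present in the room, not audible to Sven, so meta-diegetic.
Only (1) is non-diegetic.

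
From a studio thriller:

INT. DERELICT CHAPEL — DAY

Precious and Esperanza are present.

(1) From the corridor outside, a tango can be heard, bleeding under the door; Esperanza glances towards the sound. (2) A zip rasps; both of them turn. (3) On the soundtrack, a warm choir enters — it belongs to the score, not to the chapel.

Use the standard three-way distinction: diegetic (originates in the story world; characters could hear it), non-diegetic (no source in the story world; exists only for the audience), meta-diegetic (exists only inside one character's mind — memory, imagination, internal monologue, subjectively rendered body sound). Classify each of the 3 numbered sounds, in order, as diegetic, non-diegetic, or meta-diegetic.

diegetic, diegetic, non-diegetic

(1) off-screen diegetic: the source is out of frame but still in the story's space → diegetic.
Sound (2): an in-world source (a zip); characters could hear it, so diegetic.
Sound (3): score with no on-screen or off-screen source; it exists for the audience alone, so non-diegetic.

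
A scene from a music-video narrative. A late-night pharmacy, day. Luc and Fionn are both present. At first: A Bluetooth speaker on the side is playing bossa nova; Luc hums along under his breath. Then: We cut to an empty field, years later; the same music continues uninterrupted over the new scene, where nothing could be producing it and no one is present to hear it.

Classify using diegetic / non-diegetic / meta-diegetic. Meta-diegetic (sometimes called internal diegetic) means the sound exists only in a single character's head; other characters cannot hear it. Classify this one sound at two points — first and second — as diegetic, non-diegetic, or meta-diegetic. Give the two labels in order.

diegetic, non-diegetic

First: a Bluetooth speaker is a real in-scene source and Luc reacts to it → diegetic.
Second: there is no longer any in-world source and no one can hear it — it has become underscore → non-diegetic.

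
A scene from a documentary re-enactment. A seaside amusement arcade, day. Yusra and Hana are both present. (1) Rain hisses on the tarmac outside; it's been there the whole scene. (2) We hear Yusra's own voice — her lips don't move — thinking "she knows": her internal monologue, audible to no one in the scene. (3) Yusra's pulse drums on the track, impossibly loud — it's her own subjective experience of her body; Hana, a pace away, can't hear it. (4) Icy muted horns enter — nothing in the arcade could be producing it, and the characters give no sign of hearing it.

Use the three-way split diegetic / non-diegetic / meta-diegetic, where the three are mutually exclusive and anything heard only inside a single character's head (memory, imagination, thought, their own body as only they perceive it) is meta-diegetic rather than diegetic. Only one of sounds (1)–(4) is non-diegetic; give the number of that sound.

(1) ambient/room sound belonging to the story's physical space → diegetic.
(2) is meta-diegetic: internal monologue — inside Yusra's mind, not spoken into the scene.
(3) is meta-diegetic: a subjective body sound — Yusra's private perception, inaudible to Hana.
(4) is non-diegetic: it has no source in the story world and no character can hear it — it's underscore.
Only (4) is non-diegetic.

4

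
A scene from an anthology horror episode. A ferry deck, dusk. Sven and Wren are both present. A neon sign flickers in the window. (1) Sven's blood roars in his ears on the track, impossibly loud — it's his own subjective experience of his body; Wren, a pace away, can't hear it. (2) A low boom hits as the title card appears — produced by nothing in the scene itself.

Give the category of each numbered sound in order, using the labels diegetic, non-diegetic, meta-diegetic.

meta-diegetic, non-diegetic

Sound (1): point-of-audition from inside Sven's body; not a sound in the room, so meta-diegetic.
Sound (2): it's a sound-design accent with no in-world source; no one in the scene can hear it, so non-diegetic.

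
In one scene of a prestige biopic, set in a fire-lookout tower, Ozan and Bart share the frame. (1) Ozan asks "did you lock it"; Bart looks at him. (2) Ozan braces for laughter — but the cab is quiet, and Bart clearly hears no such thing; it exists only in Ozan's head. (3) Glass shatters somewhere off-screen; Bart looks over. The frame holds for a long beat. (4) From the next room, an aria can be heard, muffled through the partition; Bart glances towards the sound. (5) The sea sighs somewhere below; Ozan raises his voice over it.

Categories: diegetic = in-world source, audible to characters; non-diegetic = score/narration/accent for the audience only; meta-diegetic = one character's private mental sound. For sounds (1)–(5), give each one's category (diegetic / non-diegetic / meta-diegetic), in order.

Sound (1): Ozan is a character speaking aloud in the scene, so diegetic.
(2) the sound is imagined by Ozan; nothing in the story world is producing it and Bart can't hear it → meta-diegetic.
(3) the sound comes from glass physically present in the location → diegetic.
Sound (4): it's coming from the next room — a location within the story world — and Bart reacts, so diegetic.
(5) is diegetic: it's the actual ambient sound of the location.

diegetic, meta-diegetic, diegetic, diegetic, diegetic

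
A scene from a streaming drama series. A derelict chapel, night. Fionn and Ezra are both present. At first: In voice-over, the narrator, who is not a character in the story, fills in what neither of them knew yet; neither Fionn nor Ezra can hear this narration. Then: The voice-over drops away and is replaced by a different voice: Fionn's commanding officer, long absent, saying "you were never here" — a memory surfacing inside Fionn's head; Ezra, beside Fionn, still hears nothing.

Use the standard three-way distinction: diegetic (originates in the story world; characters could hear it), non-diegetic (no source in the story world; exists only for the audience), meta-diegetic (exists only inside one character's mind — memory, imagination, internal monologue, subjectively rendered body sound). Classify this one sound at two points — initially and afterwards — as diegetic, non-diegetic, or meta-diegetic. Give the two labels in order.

non-diegetic, meta-diegetic

Initially: the external narrator addresses only the audience — outside the story world → non-diegetic.
Afterwards: the replacement voice is a memory inside Fionn's mind specifically → meta-diegetic.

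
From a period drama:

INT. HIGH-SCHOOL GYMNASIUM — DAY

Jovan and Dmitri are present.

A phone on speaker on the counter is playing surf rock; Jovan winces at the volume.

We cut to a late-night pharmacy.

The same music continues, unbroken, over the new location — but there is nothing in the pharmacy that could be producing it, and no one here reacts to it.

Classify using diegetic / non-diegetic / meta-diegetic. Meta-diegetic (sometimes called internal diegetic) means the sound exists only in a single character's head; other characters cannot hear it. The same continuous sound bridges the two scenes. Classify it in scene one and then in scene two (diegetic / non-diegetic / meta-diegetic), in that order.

Scene one: a phone on speaker is an on-screen source and Jovan reacts to it → diegetic.
Scene two: there is no source in the pharmacy and no one hears it — it's now underscore → non-diegetic.

diegetic, non-diegetic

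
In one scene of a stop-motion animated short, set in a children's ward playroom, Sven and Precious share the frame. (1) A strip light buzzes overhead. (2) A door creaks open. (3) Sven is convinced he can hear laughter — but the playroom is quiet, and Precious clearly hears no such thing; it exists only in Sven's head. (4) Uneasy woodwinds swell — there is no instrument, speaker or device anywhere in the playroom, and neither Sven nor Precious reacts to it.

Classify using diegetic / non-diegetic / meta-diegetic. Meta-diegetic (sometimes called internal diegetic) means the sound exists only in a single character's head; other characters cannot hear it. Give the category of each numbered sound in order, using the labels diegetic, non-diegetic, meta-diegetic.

(1) a strip light is part of the location's real environment → diegetic.
(2) a door is a real object/event in the scene's world → diegetic.
(3) is meta-diegetic: the sound is imagined by Sven; nothing in the story world is producing it and Precious can't hear it.
(4) it has no source in the story world and no character can hear it — it's underscore → non-diegetic.

diegetic, diegetic, meta-diegetic, non-diegetic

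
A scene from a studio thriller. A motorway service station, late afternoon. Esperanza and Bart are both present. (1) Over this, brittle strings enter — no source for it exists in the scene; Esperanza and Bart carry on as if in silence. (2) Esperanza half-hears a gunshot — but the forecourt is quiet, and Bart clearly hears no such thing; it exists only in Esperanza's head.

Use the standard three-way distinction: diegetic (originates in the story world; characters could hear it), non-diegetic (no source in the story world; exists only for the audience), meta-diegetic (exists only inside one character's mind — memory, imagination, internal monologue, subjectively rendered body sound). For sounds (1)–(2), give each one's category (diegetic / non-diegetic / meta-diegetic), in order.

(1) nothing in the forecourt produces it and the characters don't hear it — pure soundtrack → non-diegetic.
Sound (2): Esperanza alone 'hears' it — an imagined sound, not present in the space, so meta-diegetic.

non-diegetic, meta-diegetic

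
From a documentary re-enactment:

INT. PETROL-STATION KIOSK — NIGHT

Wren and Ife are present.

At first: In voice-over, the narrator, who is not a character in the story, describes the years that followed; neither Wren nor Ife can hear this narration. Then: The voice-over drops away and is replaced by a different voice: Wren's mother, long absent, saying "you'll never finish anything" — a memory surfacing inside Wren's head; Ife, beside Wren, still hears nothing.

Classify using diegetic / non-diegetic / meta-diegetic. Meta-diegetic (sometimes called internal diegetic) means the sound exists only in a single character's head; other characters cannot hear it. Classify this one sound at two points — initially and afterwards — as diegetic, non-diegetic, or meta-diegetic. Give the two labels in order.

non-diegetic, meta-diegetic

Initially: the external narrator addresses only the audience — outside the story world → non-diegetic.
Afterwards: the replacement voice is a memory inside Wren's mind specifically → meta-diegetic.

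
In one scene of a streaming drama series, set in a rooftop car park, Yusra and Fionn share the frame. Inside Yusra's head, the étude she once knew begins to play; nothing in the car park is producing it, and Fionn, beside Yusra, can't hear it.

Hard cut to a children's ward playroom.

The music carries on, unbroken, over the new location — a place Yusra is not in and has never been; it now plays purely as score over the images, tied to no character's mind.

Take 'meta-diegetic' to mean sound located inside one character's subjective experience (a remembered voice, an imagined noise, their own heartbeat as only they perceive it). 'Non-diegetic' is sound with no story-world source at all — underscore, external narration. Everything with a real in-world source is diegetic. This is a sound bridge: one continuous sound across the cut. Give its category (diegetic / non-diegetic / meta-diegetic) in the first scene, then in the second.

meta-diegetic, non-diegetic

Scene one: the music exists only inside Yusra's mind; Fionn can't hear it → meta-diegetic.
Scene two: it's detached from Yusra entirely and plays over unrelated images with no in-world source — conventional underscore → non-diegetic.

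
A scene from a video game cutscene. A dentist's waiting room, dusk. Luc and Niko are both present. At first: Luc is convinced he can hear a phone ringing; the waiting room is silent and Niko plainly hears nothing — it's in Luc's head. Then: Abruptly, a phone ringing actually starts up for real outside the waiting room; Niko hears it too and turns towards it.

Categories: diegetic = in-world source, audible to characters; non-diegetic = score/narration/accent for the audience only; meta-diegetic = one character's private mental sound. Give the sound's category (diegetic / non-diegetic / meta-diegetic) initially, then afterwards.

meta-diegetic, diegetic

Initially: only Luc 'hears' it — imagined, in his mind → meta-diegetic.
Afterwards: now there's a real external source and Niko hears it too — in the story world → diegetic.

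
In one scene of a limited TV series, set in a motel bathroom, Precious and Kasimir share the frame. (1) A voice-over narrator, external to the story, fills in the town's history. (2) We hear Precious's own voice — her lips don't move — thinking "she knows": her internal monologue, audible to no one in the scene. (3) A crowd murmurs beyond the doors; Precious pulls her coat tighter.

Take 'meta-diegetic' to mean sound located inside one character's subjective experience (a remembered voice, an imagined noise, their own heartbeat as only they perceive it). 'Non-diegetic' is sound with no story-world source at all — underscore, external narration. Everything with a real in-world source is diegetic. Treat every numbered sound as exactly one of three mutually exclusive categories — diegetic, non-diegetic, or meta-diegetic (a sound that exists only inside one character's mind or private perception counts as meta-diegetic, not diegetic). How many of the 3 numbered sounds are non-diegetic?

Sound (1): the narrator exists outside the story world, addressing only the audience, so non-diegetic.
(2) is meta-diegetic: Precious's thought-voice: a private mental sound no other character can hear.
Sound (3): a crowd is part of the location's real environment, so diegetic.
Non-diegetic: (1) — that's 1.

1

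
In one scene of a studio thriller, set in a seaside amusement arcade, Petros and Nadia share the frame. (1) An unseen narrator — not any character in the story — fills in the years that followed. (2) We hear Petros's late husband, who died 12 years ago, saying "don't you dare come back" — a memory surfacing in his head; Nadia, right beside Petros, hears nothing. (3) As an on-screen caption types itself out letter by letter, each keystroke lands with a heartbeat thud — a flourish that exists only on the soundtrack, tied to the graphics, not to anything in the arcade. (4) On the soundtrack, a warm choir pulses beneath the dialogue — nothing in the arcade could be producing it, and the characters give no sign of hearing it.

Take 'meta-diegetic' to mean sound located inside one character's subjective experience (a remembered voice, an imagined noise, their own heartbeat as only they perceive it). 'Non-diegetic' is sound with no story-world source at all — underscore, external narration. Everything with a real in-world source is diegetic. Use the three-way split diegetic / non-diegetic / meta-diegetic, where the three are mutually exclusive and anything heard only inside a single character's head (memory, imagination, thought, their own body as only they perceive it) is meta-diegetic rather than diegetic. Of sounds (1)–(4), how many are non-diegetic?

3

(1) is non-diegetic: the narrator exists outside the story world, addressing only the audience.
Sound (2): the voice is a memory playing only inside Petros's mind; Nadia can't hear it, so meta-diegetic.
Sound (3): sound married to a title/caption — outside the diegesis by definition, so non-diegetic.
(4) is non-diegetic: score with no on-screen or off-screen source; it exists for the audience alone.
So 3 of the 4 are non-diegetic: (1), (3), (4).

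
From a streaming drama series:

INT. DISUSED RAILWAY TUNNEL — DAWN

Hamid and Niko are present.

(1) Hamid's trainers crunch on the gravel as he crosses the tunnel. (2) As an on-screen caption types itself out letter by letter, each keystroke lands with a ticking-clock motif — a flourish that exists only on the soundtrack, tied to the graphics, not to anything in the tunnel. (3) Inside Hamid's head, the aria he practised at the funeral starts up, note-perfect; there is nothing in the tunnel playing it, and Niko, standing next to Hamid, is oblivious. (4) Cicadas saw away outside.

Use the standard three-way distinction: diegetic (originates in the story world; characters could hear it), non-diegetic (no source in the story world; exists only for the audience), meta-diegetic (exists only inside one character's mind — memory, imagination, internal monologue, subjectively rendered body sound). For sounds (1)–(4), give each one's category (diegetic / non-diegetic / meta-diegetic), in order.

(1) Hamid's footsteps are produced in the story world → diegetic.
(2) the caption isn't part of the story world, so neither is the sound tied to it → non-diegetic.
Sound (3): it lives in Hamid's subjectivity, not in the tunnel, so meta-diegetic.
Sound (4): ambient/room sound belonging to the story's physical space, so diegetic.

diegetic, non-diegetic, meta-diegetic, diegetic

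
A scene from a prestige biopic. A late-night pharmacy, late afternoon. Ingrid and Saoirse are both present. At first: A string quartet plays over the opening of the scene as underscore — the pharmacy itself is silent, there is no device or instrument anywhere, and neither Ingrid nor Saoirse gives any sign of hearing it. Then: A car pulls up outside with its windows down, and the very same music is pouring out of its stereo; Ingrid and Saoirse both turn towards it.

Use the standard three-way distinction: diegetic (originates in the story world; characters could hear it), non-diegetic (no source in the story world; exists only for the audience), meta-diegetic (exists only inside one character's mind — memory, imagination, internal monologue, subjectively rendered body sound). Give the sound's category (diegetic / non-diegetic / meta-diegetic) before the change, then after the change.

Before the change: no in-world source exists and no character can hear it — underscore → non-diegetic.
After the change: the car stereo is now a real source in the story world and the characters hear it → diegetic.

non-diegetic, diegetic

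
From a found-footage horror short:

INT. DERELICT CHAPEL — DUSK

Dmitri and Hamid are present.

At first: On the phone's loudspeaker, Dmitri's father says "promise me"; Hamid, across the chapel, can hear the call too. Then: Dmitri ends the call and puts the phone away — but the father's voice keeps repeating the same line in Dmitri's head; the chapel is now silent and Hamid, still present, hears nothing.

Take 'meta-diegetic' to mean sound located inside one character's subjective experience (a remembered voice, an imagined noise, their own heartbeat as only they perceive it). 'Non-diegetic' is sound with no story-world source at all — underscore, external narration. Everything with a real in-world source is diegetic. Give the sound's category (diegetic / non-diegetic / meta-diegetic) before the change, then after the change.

Before the change: the loudspeaker is an in-world source; both Dmitri and Hamid hear the call → diegetic.
After the change: with the phone off, the voice continues only as Dmitri's private mental replay — Hamid can't hear it → meta-diegetic.

diegetic, meta-diegetic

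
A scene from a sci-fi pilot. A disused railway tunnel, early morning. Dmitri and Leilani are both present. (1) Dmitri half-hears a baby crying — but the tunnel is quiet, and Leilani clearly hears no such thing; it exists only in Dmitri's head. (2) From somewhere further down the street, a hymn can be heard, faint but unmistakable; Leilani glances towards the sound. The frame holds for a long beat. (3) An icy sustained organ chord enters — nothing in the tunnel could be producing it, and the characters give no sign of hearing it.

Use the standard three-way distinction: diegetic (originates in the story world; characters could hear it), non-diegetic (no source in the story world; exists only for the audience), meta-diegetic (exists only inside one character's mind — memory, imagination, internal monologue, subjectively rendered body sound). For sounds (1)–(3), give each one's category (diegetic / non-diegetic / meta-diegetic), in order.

meta-diegetic, diegetic, non-diegetic

(1) the sound is imagined by Dmitri; nothing in the story world is producing it and Leilani can't hear it → meta-diegetic.
(2) it's coming from somewhere further down the street — a location within the story world — and Leilani reacts → diegetic.
(3) nothing in the tunnel produces it and the characters don't hear it — pure soundtrack → non-diegetic.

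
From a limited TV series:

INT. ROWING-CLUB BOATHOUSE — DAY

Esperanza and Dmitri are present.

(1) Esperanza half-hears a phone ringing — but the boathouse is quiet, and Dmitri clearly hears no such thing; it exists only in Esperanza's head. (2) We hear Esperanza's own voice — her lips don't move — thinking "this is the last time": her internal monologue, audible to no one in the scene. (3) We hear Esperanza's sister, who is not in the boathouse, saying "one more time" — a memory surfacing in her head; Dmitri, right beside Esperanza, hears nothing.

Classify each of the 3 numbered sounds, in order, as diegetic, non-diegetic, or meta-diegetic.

(1) is meta-diegetic: subjective to Esperanza: the boathouse is silent and Dmitri hears nothing.
(2) is meta-diegetic: it's Esperanza's unspoken thought, heard only by the audience via her subjectivity.
(3) it's Esperanza's recollection rendered as sound; the other character can't hear it → meta-diegetic.

meta-diegetic, meta-diegetic, meta-diegetic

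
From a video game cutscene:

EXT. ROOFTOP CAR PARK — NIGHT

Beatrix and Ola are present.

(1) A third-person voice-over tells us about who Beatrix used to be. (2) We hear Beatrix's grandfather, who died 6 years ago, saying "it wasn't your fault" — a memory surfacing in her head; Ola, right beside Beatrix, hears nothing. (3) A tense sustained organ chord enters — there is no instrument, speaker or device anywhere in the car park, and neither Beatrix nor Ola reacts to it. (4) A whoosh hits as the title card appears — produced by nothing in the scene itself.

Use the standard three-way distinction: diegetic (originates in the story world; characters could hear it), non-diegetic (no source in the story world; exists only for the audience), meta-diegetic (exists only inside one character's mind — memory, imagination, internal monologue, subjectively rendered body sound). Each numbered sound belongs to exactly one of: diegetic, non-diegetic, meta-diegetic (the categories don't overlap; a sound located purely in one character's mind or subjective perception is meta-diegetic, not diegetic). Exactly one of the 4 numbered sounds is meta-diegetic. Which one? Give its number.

(1) is non-diegetic: the narrator exists outside the story world, addressing only the audience.
(2) is meta-diegetic: a remembered line, private to Beatrix — not present in the room, not audible to Ola.
Sound (3): score with no on-screen or off-screen source; it exists for the audience alone, so non-diegetic.
(4) nothing in the scene produces it; it's an accent added for the audience → non-diegetic.
Only (2) is meta-diegetic.

2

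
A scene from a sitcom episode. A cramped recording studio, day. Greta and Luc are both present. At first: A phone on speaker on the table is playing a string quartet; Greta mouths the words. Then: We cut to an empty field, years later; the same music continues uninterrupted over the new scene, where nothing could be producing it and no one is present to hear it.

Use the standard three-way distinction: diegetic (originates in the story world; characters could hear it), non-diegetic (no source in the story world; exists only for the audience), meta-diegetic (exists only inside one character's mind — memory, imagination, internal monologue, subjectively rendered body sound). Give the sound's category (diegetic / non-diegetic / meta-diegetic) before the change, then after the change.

Before the change: a phone on speaker is a real in-scene source and Greta reacts to it → diegetic.
After the change: there is no longer any in-world source and no one can hear it — it has become underscore → non-diegetic.

diegetic, non-diegetic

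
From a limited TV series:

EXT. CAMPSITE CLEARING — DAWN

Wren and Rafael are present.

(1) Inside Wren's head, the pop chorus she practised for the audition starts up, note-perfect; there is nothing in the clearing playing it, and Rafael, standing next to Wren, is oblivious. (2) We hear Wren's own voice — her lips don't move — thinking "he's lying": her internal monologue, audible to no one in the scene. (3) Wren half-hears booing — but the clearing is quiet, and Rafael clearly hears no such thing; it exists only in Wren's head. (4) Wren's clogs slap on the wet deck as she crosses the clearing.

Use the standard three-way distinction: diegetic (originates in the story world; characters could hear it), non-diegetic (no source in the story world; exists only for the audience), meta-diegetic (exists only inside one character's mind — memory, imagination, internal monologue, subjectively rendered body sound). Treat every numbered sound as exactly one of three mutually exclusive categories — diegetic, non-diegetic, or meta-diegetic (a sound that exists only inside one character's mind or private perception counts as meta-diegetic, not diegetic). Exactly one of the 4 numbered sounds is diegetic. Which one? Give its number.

4

(1) remembered music, private to Wren — Rafael is oblivious because it isn't in the room → meta-diegetic.
(2) Wren's thought-voice: a private mental sound no other character can hear → meta-diegetic.
(3) subjective to Wren: the clearing is silent and Rafael hears nothing → meta-diegetic.
(4) it's the physical sound of Wren moving in the space → diegetic.
Only (4) is diegetic.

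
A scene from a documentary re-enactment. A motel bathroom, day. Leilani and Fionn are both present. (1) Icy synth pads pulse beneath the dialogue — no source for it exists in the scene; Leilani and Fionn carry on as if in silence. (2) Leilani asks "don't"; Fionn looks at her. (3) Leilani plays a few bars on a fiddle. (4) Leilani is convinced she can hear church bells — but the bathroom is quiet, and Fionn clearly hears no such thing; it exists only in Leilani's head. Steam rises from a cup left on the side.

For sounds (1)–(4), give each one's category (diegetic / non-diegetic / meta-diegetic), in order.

non-diegetic, diegetic, diegetic, meta-diegetic

(1) nothing in the bathroom produces it and the characters don't hear it — pure soundtrack → non-diegetic.
(2) spoken by a character present in the story world → diegetic.
Sound (3): the instrument and the performer are both in the scene, so diegetic.
(4) subjective to Leilani: the bathroom is silent and Fionn hears nothing → meta-diegetic.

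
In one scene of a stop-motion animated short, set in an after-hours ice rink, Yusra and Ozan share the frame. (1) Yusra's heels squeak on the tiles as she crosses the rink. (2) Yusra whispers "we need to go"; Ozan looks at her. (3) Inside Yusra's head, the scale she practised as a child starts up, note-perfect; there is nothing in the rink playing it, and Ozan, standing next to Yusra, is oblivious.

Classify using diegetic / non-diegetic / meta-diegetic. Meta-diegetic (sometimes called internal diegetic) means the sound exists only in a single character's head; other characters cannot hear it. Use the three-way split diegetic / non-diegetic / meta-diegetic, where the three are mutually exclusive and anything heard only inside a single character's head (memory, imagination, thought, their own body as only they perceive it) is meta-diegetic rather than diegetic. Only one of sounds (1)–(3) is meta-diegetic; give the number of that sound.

3

(1) is diegetic: a character's body making contact with the set — an in-world sound.
(2) is diegetic: spoken by a character present in the story world.
(3) is meta-diegetic: remembered music, private to Yusra — Ozan is oblivious because it isn't in the room.
Only (3) is meta-diegetic.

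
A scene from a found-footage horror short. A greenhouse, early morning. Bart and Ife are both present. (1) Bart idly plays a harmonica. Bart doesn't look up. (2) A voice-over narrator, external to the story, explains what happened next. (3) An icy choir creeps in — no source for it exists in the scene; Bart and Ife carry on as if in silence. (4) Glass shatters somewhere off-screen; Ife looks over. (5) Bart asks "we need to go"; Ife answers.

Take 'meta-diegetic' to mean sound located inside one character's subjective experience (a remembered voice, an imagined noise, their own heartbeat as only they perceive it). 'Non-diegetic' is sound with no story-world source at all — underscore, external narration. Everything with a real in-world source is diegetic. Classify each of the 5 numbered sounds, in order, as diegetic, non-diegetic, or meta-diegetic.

diegetic, non-diegetic, non-diegetic, diegetic, diegetic

(1) is diegetic: a character is playing a harmonica on screen.
(2) the narrator exists outside the story world, addressing only the audience → non-diegetic.
(3) it has no source in the story world and no character can hear it — it's underscore → non-diegetic.
(4) is diegetic: an in-world source (glass); characters could hear it.
(5) on-screen dialogue — Bart speaks and Ife is there to hear → diegetic.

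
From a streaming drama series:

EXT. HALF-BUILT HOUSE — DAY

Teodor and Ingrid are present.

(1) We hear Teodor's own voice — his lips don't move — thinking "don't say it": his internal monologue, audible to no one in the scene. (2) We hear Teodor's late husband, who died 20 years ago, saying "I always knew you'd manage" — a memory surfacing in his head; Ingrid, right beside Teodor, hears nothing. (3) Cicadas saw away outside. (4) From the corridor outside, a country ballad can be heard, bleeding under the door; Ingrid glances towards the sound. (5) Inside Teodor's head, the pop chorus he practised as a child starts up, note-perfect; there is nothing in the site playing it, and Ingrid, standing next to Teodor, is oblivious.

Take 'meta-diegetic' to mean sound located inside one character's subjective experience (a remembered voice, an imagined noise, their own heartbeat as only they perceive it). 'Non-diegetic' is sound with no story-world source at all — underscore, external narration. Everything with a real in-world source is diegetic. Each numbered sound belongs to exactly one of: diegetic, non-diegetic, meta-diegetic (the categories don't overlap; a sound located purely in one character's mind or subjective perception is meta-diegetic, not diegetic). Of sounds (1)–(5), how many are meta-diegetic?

3

(1) is meta-diegetic: Teodor's thought-voice: a private mental sound no other character can hear.
(2) is meta-diegetic: a remembered line, private to Teodor — not present in the room, not audible to Ingrid.
Sound (3): cicadas is part of the location's real environment, so diegetic.
Sound (4): it's coming from the corridor outside — a location within the story world — and Ingrid reacts, so diegetic.
(5) is meta-diegetic: it lives in Teodor's subjectivity, not in the site.
So 3 of the 5 are meta-diegetic: (1), (2), (5).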